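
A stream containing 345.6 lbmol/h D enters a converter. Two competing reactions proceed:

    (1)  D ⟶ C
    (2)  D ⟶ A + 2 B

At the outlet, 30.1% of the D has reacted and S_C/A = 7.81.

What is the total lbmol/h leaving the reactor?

369 lbmol/h

Conversion of D: D consumed = 0.301 × 345.6 = 104 lbmol/h = 1ξ₁ + 1ξ₂.
Selectivity: 1ξ₁ / (1ξ₂) = 7.81 → ξ₁ = 7.81 ξ₂.
Substitute: (1·7.81 + 1) ξ₂ = 104 → ξ₂ = 11.81 lbmol/h, ξ₁ = 92.22 lbmol/h.
Outlet amounts (n = n₀ + Σ ν·ξ):
  D: 345.6 − 1(92.22) − 1(11.81) = 241.6
  C: 0 + 1(92.22) = 92.22
  A: 0 + 1(11.81) = 11.81
  B: 0 + 2(11.81) = 23.62
Total out = 241.6 + 92.22 + 11.81 + 23.62 = 369.2 lbmol/h.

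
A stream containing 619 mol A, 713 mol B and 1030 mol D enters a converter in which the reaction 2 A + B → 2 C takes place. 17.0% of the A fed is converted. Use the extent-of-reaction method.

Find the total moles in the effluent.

A reacted = 0.17 × 619 = 105.2 mol; ν_A = −2, so ξ = 105.2/2 = 52.62 mol.
Outlet amounts (n = n₀ + ν ξ):
  A: 619 − 2(52.62) = 513.8
  B: 713 − 1(52.62) = 660.4
  C: 0 + 2(52.62) = 105.2
  D: 1030 (inert)
Total out = 513.8 + 660.4 + 105.2 + 1030 = 2309 mol.

2310 mol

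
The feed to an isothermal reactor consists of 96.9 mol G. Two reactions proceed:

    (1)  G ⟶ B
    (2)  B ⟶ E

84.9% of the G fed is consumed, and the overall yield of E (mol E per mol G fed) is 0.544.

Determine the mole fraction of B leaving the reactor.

Conversion of G: G consumed = 1ξ₁ = 0.849 × 96.9 → ξ₁ = 82.27 mol.
Yield of E: 1ξ₂ / 96.9 = 0.544 → ξ₂ = 52.71 mol.
Outlet amounts (n = n₀ + Σ ν·ξ):
  G: 96.9 − 1(82.27) = 14.63
  B: 0 + 1(82.27) − 1(52.71) = 29.55
  E: 0 + 1(52.71) = 52.71
Total out = 96.9 mol; y_B = 29.55 / 96.9 = 0.305.

0.305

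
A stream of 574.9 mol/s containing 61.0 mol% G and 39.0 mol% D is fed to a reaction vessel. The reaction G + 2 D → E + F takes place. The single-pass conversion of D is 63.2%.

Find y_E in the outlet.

0.141

D reacted = 0.632 × 224.2 = 141.7 mol/s; ν_D = −2, so ξ = 141.7/2 = 70.85 mol/s.
Outlet amounts (n = n₀ + ν ξ):
  G: 350.7 − 1(70.85) = 279.8
  D: 224.2 − 2(70.85) = 82.51
  E: 0 + 1(70.85) = 70.85
  F: 0 + 1(70.85) = 70.85
Total out = 504 mol/s; y_E = 70.85 / 504 = 0.1406.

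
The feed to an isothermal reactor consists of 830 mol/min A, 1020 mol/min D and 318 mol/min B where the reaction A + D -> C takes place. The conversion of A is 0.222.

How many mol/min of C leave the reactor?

184 mol/min

A reacted = 0.222 × 830 = 184.3 mol/min; ν_A = −1, so ξ = 184.3/1 = 184.3 mol/min.
Outlet amounts (n = n₀ + ν ξ):
  A: 830 − 1(184.3) = 645.7
  D: 1020 − 1(184.3) = 835.7
  C: 0 + 1(184.3) = 184.3
  B: 318 (inert)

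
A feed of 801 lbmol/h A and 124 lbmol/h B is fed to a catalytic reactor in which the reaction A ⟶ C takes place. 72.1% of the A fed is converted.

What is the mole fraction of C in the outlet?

0.624

A reacted = 0.721 × 801 = 577.5 lbmol/h; ν_A = −1, so ξ = 577.5/1 = 577.5 lbmol/h.
Outlet amounts (n = n₀ + ν ξ):
  A: 801 − 1(577.5) = 223.5
  C: 0 + 1(577.5) = 577.5
  B: 124 (inert)
Total out = 925 lbmol/h; y_C = 577.5 / 925 = 0.6243.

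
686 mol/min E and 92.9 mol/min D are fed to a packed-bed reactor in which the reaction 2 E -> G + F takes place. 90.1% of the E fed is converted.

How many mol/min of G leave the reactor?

E reacted = 0.901 × 686 = 618.1 mol/min; ν_E = −2, so ξ = 618.1/2 = 309 mol/min.
Outlet amounts (n = n₀ + ν ξ):
  E: 686 − 2(309) = 67.91
  G: 0 + 1(309) = 309
  F: 0 + 1(309) = 309
  D: 92.9 (inert)

309 mol/min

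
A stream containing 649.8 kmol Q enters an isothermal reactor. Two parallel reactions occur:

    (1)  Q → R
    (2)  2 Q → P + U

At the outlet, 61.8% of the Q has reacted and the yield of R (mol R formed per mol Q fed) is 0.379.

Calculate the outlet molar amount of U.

77.7 kmol

Yield of R: 1ξ₁ / 649.8 = 0.379 → ξ₁ = 246.3 kmol.
Conversion of Q: 1ξ₁ + 2ξ₂ = 0.618 × 649.8 = 401.6 → ξ₂ = 77.65 kmol.
Outlet amounts (n = n₀ + Σ ν·ξ):
  Q: 649.8 − 1(246.3) − 2(77.65) = 248.2
  R: 0 + 1(246.3) = 246.3
  P: 0 + 1(77.65) = 77.65
  U: 0 + 1(77.65) = 77.65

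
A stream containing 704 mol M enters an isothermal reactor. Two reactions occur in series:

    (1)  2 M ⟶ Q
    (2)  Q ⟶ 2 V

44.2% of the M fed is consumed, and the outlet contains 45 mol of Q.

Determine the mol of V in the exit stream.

221 mol

Conversion of M: M consumed = 2ξ₁ = 0.442 × 704 → ξ₁ = 155.6 mol.
Q balance: n_Q = 0 + 1ξ₁ − 1ξ₂ = 45 → ξ₂ = (1·155.6 − 45)/1 = 110.6 mol.
Outlet amounts (n = n₀ + Σ ν·ξ):
  M: 704 − 2(155.6) = 392.8
  Q: 0 + 1(155.6) − 1(110.6) = 45
  V: 0 + 2(110.6) = 221.2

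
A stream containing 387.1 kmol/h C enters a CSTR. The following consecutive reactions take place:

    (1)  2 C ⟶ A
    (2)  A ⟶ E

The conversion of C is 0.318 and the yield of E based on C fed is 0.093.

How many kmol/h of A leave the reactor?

Conversion of C: C consumed = 2ξ₁ = 0.318 × 387.1 → ξ₁ = 61.55 kmol/h.
Yield of E: 1ξ₂ / 387.1 = 0.093 → ξ₂ = 36 kmol/h.
Outlet amounts (n = n₀ + Σ ν·ξ):
  C: 387.1 − 2(61.55) = 264
  A: 0 + 1(61.55) − 1(36) = 25.55
  E: 0 + 1(36) = 36

25.5 kmol/h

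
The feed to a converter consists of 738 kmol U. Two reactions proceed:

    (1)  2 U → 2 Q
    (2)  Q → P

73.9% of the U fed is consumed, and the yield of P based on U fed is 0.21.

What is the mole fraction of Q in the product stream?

0.529

Conversion of U: U consumed = 2ξ₁ = 0.739 × 738 → ξ₁ = 272.7 kmol.
Yield of P: 1ξ₂ / 738 = 0.21 → ξ₂ = 155 kmol.
Outlet amounts (n = n₀ + Σ ν·ξ):
  U: 738 − 2(272.7) = 192.6
  Q: 0 + 2(272.7) − 1(155) = 390.4
  P: 0 + 1(155) = 155
Total out = 738 kmol; y_Q = 390.4 / 738 = 0.529.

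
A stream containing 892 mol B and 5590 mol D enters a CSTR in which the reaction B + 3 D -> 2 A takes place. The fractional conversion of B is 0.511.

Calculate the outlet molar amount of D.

4220 mol

B reacted = 0.511 × 892 = 455.8 mol; ν_B = −1, so ξ = 455.8/1 = 455.8 mol.
Outlet amounts (n = n₀ + ν ξ):
  B: 892 − 1(455.8) = 436.2
  D: 5590 − 3(455.8) = 4223
  A: 0 + 2(455.8) = 911.6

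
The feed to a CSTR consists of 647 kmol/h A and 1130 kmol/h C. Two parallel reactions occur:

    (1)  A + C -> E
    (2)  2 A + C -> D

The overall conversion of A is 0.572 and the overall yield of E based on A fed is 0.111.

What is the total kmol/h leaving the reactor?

1410 kmol/h

Yield of E: 1ξ₁ / 647 = 0.111 → ξ₁ = 71.82 kmol/h.
Conversion of A: 1ξ₁ + 2ξ₂ = 0.572 × 647 = 370.1 → ξ₂ = 149.1 kmol/h.
Outlet amounts (n = n₀ + Σ ν·ξ):
  A: 647 − 1(71.82) − 2(149.1) = 276.9
  C: 1130 − 1(71.82) − 1(149.1) = 909
  E: 0 + 1(71.82) = 71.82
  D: 0 + 1(149.1) = 149.1
Total out = 276.9 + 909 + 71.82 + 149.1 = 1407 kmol/h.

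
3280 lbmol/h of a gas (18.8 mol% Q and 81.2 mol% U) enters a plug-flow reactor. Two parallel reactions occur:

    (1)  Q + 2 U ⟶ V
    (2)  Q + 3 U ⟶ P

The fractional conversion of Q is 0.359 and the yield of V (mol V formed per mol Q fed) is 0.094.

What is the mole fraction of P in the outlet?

Yield of V: 1ξ₁ / 616.6 = 0.094 → ξ₁ = 57.96 lbmol/h.
Conversion of Q: 1ξ₁ + 1ξ₂ = 0.359 × 616.6 = 221.4 → ξ₂ = 163.4 lbmol/h.
Outlet amounts (n = n₀ + Σ ν·ξ):
  Q: 616.6 − 1(57.96) − 1(163.4) = 395.3
  U: 2663 − 2(57.96) − 3(163.4) = 2057
  V: 0 + 1(57.96) = 57.96
  P: 0 + 1(163.4) = 163.4
Total out = 2674 lbmol/h; y_P = 163.4 / 2674 = 0.06111.

0.0611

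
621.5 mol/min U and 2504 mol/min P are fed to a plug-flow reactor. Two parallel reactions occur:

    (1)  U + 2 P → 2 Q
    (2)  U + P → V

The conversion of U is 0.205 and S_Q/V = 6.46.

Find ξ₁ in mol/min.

ξ₁ = 97.3 mol/min

Conversion of U: U consumed = 0.205 × 621.5 = 127.4 mol/min = 1ξ₁ + 1ξ₂.
Selectivity: 2ξ₁ / (1ξ₂) = 6.46 → ξ₁ = 3.23 ξ₂.
Substitute: (1·3.23 + 1) ξ₂ = 127.4 → ξ₂ = 30.12 mol/min, ξ₁ = 97.29 mol/min.
Outlet amounts (n = n₀ + Σ ν·ξ):
  U: 621.5 − 1(97.29) − 1(30.12) = 494.1
  P: 2504 − 2(97.29) − 1(30.12) = 2279
  Q: 0 + 2(97.29) = 194.6
  V: 0 + 1(30.12) = 30.12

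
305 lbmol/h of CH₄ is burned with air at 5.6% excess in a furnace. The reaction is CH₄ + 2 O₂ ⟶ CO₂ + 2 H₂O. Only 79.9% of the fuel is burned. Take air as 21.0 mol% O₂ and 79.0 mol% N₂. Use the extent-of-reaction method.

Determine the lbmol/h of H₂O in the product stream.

487 lbmol/h

Stoichiometric O₂ = 2 × 305 = 610 lbmol/h; O₂ fed = 610 × 1.056 = 644.2 lbmol/h.
N₂ fed = 644.2 × 79/21 = 2423 lbmol/h.
Fuel reacted = 0.799 × 305 → ξ = 243.7 lbmol/h.
Outlet (n = n₀ + ν ξ):
  CH₄: 305 − 1(243.7) = 61.3
  O₂: 644.2 − 2(243.7) = 156.8
  N₂: 2423 (inert)
  CO₂: 0 + 1(243.7) = 243.7
  H₂O: 0 + 2(243.7) = 487.4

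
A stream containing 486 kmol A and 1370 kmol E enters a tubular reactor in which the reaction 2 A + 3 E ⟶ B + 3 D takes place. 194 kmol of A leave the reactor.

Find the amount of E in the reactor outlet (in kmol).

For A: n = n₀ − 2ξ → 194 = 486 − 2ξ, giving ξ = 146 kmol.
Outlet amounts (n = n₀ + ν ξ):
  A: 486 − 2(146) = 194
  E: 1370 − 3(146) = 932
  B: 0 + 1(146) = 146
  D: 0 + 3(146) = 438

932 kmol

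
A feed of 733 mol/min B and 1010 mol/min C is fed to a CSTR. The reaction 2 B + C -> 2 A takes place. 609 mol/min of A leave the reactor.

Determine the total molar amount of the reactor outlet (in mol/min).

1440 mol/min

For A: n = n₀ + 2ξ → 609 = 0 + 2ξ, giving ξ = 304.5 mol/min.
Outlet amounts (n = n₀ + ν ξ):
  B: 733 − 2(304.5) = 124
  C: 1010 − 1(304.5) = 705.5
  A: 0 + 2(304.5) = 609
Total out = 124 + 705.5 + 609 = 1438 mol/min.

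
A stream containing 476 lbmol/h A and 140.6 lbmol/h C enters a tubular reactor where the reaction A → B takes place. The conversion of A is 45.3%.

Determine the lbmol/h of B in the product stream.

216 lbmol/h

A reacted = 0.453 × 476 = 215.6 lbmol/h; ν_A = −1, so ξ = 215.6/1 = 215.6 lbmol/h.
Outlet amounts (n = n₀ + ν ξ):
  A: 476 − 1(215.6) = 260.4
  B: 0 + 1(215.6) = 215.6
  C: 140.6 (inert)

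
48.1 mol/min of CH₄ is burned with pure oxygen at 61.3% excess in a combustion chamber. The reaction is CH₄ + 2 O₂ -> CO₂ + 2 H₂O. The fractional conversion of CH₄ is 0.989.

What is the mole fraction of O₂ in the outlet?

0.295

Stoichiometric O₂ = 2 × 48.1 = 96.2 mol/min; O₂ fed = 96.2 × 1.613 = 155.2 mol/min.
Fuel reacted = 0.989 × 48.1 → ξ = 47.57 mol/min.
Outlet (n = n₀ + ν ξ):
  CH₄: 48.1 − 1(47.57) = 0.5291
  O₂: 155.2 − 2(47.57) = 60.03
  CO₂: 0 + 1(47.57) = 47.57
  H₂O: 0 + 2(47.57) = 95.14
Total out = 203.3 mol/min; y_O₂ = 60.03 / 203.3 = 0.2953.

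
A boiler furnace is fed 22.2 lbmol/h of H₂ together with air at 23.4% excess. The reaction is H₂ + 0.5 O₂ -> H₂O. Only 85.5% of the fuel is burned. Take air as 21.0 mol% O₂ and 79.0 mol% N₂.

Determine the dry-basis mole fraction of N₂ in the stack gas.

0.874

Stoichiometric O₂ = 0.5 × 22.2 = 11.1 lbmol/h; O₂ fed = 11.1 × 1.234 = 13.7 lbmol/h.
N₂ fed = 13.7 × 79/21 = 51.53 lbmol/h.
Fuel reacted = 0.855 × 22.2 → ξ = 18.98 lbmol/h.
Outlet (n = n₀ + ν ξ):
  H₂: 22.2 − 1(18.98) = 3.219
  O₂: 13.7 − 0.5(18.98) = 4.207
  N₂: 51.53 (inert)
  H₂O: 0 + 1(18.98) = 18.98
Dry total = 58.95 lbmol/h; y_N₂ (dry) = 51.53 / 58.95 = 0.874.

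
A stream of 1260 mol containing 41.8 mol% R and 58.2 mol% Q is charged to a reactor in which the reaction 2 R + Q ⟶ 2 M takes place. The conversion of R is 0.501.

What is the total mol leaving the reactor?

1130 mol

R reacted = 0.501 × 526.7 = 263.9 mol; ν_R = −2, so ξ = 263.9/2 = 131.9 mol.
Outlet amounts (n = n₀ + ν ξ):
  R: 526.7 − 2(131.9) = 262.8
  Q: 733.3 − 1(131.9) = 601.4
  M: 0 + 2(131.9) = 263.9
Total out = 262.8 + 601.4 + 263.9 = 1128 mol.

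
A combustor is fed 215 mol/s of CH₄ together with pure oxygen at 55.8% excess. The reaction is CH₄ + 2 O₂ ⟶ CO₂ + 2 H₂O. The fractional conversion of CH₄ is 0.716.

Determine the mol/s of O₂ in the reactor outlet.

Stoichiometric O₂ = 2 × 215 = 430 mol/s; O₂ fed = 430 × 1.558 = 669.9 mol/s.
Fuel reacted = 0.716 × 215 → ξ = 153.9 mol/s.
Outlet (n = n₀ + ν ξ):
  CH₄: 215 − 1(153.9) = 61.06
  O₂: 669.9 − 2(153.9) = 362.1
  CO₂: 0 + 1(153.9) = 153.9
  H₂O: 0 + 2(153.9) = 307.9

362 mol/s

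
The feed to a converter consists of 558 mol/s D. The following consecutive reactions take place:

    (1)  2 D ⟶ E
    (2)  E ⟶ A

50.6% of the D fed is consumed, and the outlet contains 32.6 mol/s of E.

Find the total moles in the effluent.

Conversion of D: D consumed = 2ξ₁ = 0.506 × 558 → ξ₁ = 141.2 mol/s.
E balance: n_E = 0 + 1ξ₁ − 1ξ₂ = 32.6 → ξ₂ = (1·141.2 − 32.6)/1 = 108.6 mol/s.
Outlet amounts (n = n₀ + Σ ν·ξ):
  D: 558 − 2(141.2) = 275.7
  E: 0 + 1(141.2) − 1(108.6) = 32.6
  A: 0 + 1(108.6) = 108.6
Total out = 275.7 + 32.6 + 108.6 = 416.8 mol/s.

417 mol/s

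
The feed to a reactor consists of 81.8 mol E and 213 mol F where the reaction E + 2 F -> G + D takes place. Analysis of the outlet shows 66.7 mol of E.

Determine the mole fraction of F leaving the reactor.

0.654

For E: n = n₀ − 1ξ → 66.7 = 81.8 − 1ξ, giving ξ = 15.1 mol.
Outlet amounts (n = n₀ + ν ξ):
  E: 81.8 − 1(15.1) = 66.7
  F: 213 − 2(15.1) = 182.8
  G: 0 + 1(15.1) = 15.1
  D: 0 + 1(15.1) = 15.1
Total out = 279.7 mol; y_F = 182.8 / 279.7 = 0.6536.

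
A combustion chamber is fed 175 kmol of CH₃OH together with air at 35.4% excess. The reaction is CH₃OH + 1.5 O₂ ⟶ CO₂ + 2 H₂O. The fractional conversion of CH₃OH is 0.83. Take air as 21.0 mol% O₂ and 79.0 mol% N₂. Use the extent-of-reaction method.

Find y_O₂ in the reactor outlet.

0.0709

Stoichiometric O₂ = 1.5 × 175 = 262.5 kmol; O₂ fed = 262.5 × 1.354 = 355.4 kmol.
N₂ fed = 355.4 × 79/21 = 1337 kmol.
Fuel reacted = 0.83 × 175 → ξ = 145.2 kmol.
Outlet (n = n₀ + ν ξ):
  CH₃OH: 175 − 1(145.2) = 29.75
  O₂: 355.4 − 1.5(145.2) = 137.6
  N₂: 1337 (inert)
  CO₂: 0 + 1(145.2) = 145.2
  H₂O: 0 + 2(145.2) = 290.5
Total out = 1940 kmol; y_O₂ = 137.6 / 1940 = 0.0709.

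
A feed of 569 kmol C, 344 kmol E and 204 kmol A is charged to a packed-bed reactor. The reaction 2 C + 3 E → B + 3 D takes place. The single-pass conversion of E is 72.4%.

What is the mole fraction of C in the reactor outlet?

0.39

E reacted = 0.724 × 344 = 249.1 kmol; ν_E = −3, so ξ = 249.1/3 = 83.02 kmol.
Outlet amounts (n = n₀ + ν ξ):
  C: 569 − 2(83.02) = 403
  E: 344 − 3(83.02) = 94.94
  B: 0 + 1(83.02) = 83.02
  D: 0 + 3(83.02) = 249.1
  A: 204 (inert)
Total out = 1034 kmol; y_C = 403 / 1034 = 0.3897.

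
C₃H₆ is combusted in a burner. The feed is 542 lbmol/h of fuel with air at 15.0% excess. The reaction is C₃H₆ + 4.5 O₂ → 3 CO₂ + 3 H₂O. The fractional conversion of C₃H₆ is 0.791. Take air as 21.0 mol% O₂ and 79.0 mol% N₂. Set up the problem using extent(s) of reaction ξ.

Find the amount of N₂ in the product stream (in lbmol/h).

10600 lbmol/h

Stoichiometric O₂ = 4.5 × 542 = 2439 lbmol/h; O₂ fed = 2439 × 1.150 = 2805 lbmol/h.
N₂ fed = 2805 × 79/21 = 10550 lbmol/h.
Fuel reacted = 0.791 × 542 → ξ = 428.7 lbmol/h.
Outlet (n = n₀ + ν ξ):
  C₃H₆: 542 − 1(428.7) = 113.3
  O₂: 2805 − 4.5(428.7) = 875.6
  N₂: 10550 (inert)
  CO₂: 0 + 3(428.7) = 1286
  H₂O: 0 + 3(428.7) = 1286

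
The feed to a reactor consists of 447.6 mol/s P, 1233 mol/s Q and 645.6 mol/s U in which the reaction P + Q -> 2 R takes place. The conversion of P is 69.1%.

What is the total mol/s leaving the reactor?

P reacted = 0.691 × 447.6 = 309.3 mol/s; ν_P = −1, so ξ = 309.3/1 = 309.3 mol/s.
Outlet amounts (n = n₀ + ν ξ):
  P: 447.6 − 1(309.3) = 138.3
  Q: 1233 − 1(309.3) = 923.7
  R: 0 + 2(309.3) = 618.6
  U: 645.6 (inert)
Total out = 138.3 + 923.7 + 618.6 + 645.6 = 2326 mol/s.

2330 mol/s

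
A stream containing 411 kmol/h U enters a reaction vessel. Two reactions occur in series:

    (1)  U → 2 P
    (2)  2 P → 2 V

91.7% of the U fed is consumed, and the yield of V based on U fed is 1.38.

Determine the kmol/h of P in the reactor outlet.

187 kmol/h

Conversion of U: U consumed = 1ξ₁ = 0.917 × 411 → ξ₁ = 376.9 kmol/h.
Yield of V: 2ξ₂ / 411 = 1.38 → ξ₂ = 283.6 kmol/h.
Outlet amounts (n = n₀ + Σ ν·ξ):
  U: 411 − 1(376.9) = 34.11
  P: 0 + 2(376.9) − 2(283.6) = 186.6
  V: 0 + 2(283.6) = 567.2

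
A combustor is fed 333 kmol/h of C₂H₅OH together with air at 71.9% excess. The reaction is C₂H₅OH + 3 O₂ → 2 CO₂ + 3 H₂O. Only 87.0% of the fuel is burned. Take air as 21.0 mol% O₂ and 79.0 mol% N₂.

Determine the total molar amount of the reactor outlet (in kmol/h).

Stoichiometric O₂ = 3 × 333 = 999 kmol/h; O₂ fed = 999 × 1.719 = 1717 kmol/h.
N₂ fed = 1717 × 79/21 = 6460 kmol/h.
Fuel reacted = 0.87 × 333 → ξ = 289.7 kmol/h.
Outlet (n = n₀ + ν ξ):
  C₂H₅OH: 333 − 1(289.7) = 43.29
  O₂: 1717 − 3(289.7) = 848.2
  N₂: 6460 (inert)
  CO₂: 0 + 2(289.7) = 579.4
  H₂O: 0 + 3(289.7) = 869.1
Total out = 43.29 + 848.2 + 6460 + 579.4 + 869.1 = 8800 kmol/h.

8800 kmol/h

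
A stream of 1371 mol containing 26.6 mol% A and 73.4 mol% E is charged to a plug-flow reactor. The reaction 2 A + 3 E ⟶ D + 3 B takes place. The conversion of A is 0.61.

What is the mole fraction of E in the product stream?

0.534

A reacted = 0.61 × 364.7 = 222.5 mol; ν_A = −2, so ξ = 222.5/2 = 111.2 mol.
Outlet amounts (n = n₀ + ν ξ):
  A: 364.7 − 2(111.2) = 142.2
  E: 1006 − 3(111.2) = 672.6
  D: 0 + 1(111.2) = 111.2
  B: 0 + 3(111.2) = 333.7
Total out = 1260 mol; y_E = 672.6 / 1260 = 0.5339.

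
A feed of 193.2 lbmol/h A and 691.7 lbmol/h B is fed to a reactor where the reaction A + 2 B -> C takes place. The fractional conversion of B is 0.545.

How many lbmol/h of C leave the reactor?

188 lbmol/h

B reacted = 0.545 × 691.7 = 377 lbmol/h; ν_B = −2, so ξ = 377/2 = 188.5 lbmol/h.
Outlet amounts (n = n₀ + ν ξ):
  A: 193.2 − 1(188.5) = 4.712
  B: 691.7 − 2(188.5) = 314.7
  C: 0 + 1(188.5) = 188.5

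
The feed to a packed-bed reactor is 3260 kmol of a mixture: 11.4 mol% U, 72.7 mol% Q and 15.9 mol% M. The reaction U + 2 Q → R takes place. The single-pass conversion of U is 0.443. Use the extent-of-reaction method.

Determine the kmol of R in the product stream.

165 kmol

U reacted = 0.443 × 371.6 = 164.6 kmol; ν_U = −1, so ξ = 164.6/1 = 164.6 kmol.
Outlet amounts (n = n₀ + ν ξ):
  U: 371.6 − 1(164.6) = 207
  Q: 2370 − 2(164.6) = 2041
  R: 0 + 1(164.6) = 164.6
  M: 518.3 (inert)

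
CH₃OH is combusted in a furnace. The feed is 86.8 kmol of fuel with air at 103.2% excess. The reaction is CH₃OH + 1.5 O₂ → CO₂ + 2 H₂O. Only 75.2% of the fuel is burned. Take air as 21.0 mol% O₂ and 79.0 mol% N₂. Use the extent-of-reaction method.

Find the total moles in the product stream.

Stoichiometric O₂ = 1.5 × 86.8 = 130.2 kmol; O₂ fed = 130.2 × 2.032 = 264.6 kmol.
N₂ fed = 264.6 × 79/21 = 995.3 kmol.
Fuel reacted = 0.752 × 86.8 → ξ = 65.27 kmol.
Outlet (n = n₀ + ν ξ):
  CH₃OH: 86.8 − 1(65.27) = 21.53
  O₂: 264.6 − 1.5(65.27) = 166.7
  N₂: 995.3 (inert)
  CO₂: 0 + 1(65.27) = 65.27
  H₂O: 0 + 2(65.27) = 130.5
Total out = 21.53 + 166.7 + 995.3 + 65.27 + 130.5 = 1379 kmol.

1380 kmol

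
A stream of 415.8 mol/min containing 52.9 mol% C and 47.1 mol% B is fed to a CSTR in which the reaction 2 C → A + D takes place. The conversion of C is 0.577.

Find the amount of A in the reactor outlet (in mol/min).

C reacted = 0.577 × 220 = 126.9 mol/min; ν_C = −2, so ξ = 126.9/2 = 63.46 mol/min.
Outlet amounts (n = n₀ + ν ξ):
  C: 220 − 2(63.46) = 93.04
  A: 0 + 1(63.46) = 63.46
  D: 0 + 1(63.46) = 63.46
  B: 195.8 (inert)

63.5 mol/min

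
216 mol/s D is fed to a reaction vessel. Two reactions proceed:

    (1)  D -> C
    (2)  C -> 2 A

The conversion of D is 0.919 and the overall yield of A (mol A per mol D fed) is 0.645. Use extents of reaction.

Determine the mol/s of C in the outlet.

Conversion of D: D consumed = 1ξ₁ = 0.919 × 216 → ξ₁ = 198.5 mol/s.
Yield of A: 2ξ₂ / 216 = 0.645 → ξ₂ = 69.66 mol/s.
Outlet amounts (n = n₀ + Σ ν·ξ):
  D: 216 − 1(198.5) = 17.5
  C: 0 + 1(198.5) − 1(69.66) = 128.8
  A: 0 + 2(69.66) = 139.3

129 mol/s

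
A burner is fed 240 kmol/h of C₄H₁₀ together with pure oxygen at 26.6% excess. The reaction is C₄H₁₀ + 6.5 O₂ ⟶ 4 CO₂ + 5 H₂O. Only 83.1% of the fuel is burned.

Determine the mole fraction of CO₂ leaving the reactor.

0.317

Stoichiometric O₂ = 6.5 × 240 = 1560 kmol/h; O₂ fed = 1560 × 1.266 = 1975 kmol/h.
Fuel reacted = 0.831 × 240 → ξ = 199.4 kmol/h.
Outlet (n = n₀ + ν ξ):
  C₄H₁₀: 240 − 1(199.4) = 40.56
  O₂: 1975 − 6.5(199.4) = 678.6
  CO₂: 0 + 4(199.4) = 797.8
  H₂O: 0 + 5(199.4) = 997.2
Total out = 2514 kmol/h; y_CO₂ = 797.8 / 2514 = 0.3173.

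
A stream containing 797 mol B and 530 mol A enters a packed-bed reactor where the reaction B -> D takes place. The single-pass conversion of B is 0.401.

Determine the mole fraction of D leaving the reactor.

0.241

B reacted = 0.401 × 797 = 319.6 mol; ν_B = −1, so ξ = 319.6/1 = 319.6 mol.
Outlet amounts (n = n₀ + ν ξ):
  B: 797 − 1(319.6) = 477.4
  D: 0 + 1(319.6) = 319.6
  A: 530 (inert)
Total out = 1327 mol; y_D = 319.6 / 1327 = 0.2408.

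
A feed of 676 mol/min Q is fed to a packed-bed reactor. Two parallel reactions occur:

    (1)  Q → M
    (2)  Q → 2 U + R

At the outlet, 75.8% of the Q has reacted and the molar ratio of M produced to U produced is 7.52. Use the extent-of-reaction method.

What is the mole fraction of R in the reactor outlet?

0.0432

Conversion of Q: Q consumed = 0.758 × 676 = 512.4 mol/min = 1ξ₁ + 1ξ₂.
Selectivity: 1ξ₁ / (2ξ₂) = 7.52 → ξ₁ = 15.04 ξ₂.
Substitute: (1·15.04 + 1) ξ₂ = 512.4 → ξ₂ = 31.95 mol/min, ξ₁ = 480.5 mol/min.
Outlet amounts (n = n₀ + Σ ν·ξ):
  Q: 676 − 1(480.5) − 1(31.95) = 163.6
  M: 0 + 1(480.5) = 480.5
  U: 0 + 2(31.95) = 63.89
  R: 0 + 1(31.95) = 31.95
Total out = 739.9 mol/min; y_R = 31.95 / 739.9 = 0.04318.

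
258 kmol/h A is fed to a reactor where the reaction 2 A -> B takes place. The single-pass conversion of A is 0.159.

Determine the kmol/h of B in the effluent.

A reacted = 0.159 × 258 = 41.02 kmol/h; ν_A = −2, so ξ = 41.02/2 = 20.51 kmol/h.
Outlet amounts (n = n₀ + ν ξ):
  A: 258 − 2(20.51) = 217
  B: 0 + 1(20.51) = 20.51

20.5 kmol/h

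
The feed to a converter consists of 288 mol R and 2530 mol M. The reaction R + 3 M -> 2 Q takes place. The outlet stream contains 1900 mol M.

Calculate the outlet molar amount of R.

For M: n = n₀ − 3ξ → 1900 = 2530 − 3ξ, giving ξ = 210 mol.
Outlet amounts (n = n₀ + ν ξ):
  R: 288 − 1(210) = 78
  M: 2530 − 3(210) = 1900
  Q: 0 + 2(210) = 420

78 mol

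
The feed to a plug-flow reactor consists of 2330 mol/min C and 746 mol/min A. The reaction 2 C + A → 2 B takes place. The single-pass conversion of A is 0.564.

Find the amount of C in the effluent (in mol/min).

1490 mol/min

A reacted = 0.564 × 746 = 420.7 mol/min; ν_A = −1, so ξ = 420.7/1 = 420.7 mol/min.
Outlet amounts (n = n₀ + ν ξ):
  C: 2330 − 2(420.7) = 1489
  A: 746 − 1(420.7) = 325.3
  B: 0 + 2(420.7) = 841.5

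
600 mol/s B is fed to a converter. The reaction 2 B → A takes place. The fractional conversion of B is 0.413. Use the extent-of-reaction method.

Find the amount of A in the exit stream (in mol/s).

124 mol/s

B reacted = 0.413 × 600 = 247.8 mol/s; ν_B = −2, so ξ = 247.8/2 = 123.9 mol/s.
Outlet amounts (n = n₀ + ν ξ):
  B: 600 − 2(123.9) = 352.2
  A: 0 + 1(123.9) = 123.9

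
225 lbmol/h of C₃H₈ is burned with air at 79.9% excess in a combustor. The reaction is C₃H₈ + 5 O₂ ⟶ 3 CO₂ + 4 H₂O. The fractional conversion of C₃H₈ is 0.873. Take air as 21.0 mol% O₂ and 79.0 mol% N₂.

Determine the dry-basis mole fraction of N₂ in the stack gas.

Stoichiometric O₂ = 5 × 225 = 1125 lbmol/h; O₂ fed = 1125 × 1.799 = 2024 lbmol/h.
N₂ fed = 2024 × 79/21 = 7614 lbmol/h.
Fuel reacted = 0.873 × 225 → ξ = 196.4 lbmol/h.
Outlet (n = n₀ + ν ξ):
  C₃H₈: 225 − 1(196.4) = 28.57
  O₂: 2024 − 5(196.4) = 1042
  N₂: 7614 (inert)
  CO₂: 0 + 3(196.4) = 589.3
  H₂O: 0 + 4(196.4) = 785.7
Dry total = 9273 lbmol/h; y_N₂ (dry) = 7614 / 9273 = 0.821.

0.821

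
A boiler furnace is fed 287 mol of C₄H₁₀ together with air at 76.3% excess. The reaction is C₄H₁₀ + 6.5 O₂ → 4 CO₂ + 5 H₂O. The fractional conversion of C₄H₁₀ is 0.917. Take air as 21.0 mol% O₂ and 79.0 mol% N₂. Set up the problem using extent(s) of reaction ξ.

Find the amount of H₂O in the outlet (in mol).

Stoichiometric O₂ = 6.5 × 287 = 1866 mol; O₂ fed = 1866 × 1.763 = 3289 mol.
N₂ fed = 3289 × 79/21 = 12370 mol.
Fuel reacted = 0.917 × 287 → ξ = 263.2 mol.
Outlet (n = n₀ + ν ξ):
  C₄H₁₀: 287 − 1(263.2) = 23.82
  O₂: 3289 − 6.5(263.2) = 1578
  N₂: 12370 (inert)
  CO₂: 0 + 4(263.2) = 1053
  H₂O: 0 + 5(263.2) = 1316

1320 mol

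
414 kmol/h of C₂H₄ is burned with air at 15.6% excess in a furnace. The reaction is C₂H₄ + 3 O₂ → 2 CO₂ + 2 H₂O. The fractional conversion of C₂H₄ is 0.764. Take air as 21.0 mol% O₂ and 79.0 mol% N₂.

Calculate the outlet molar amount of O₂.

Stoichiometric O₂ = 3 × 414 = 1242 kmol/h; O₂ fed = 1242 × 1.156 = 1436 kmol/h.
N₂ fed = 1436 × 79/21 = 5401 kmol/h.
Fuel reacted = 0.764 × 414 → ξ = 316.3 kmol/h.
Outlet (n = n₀ + ν ξ):
  C₂H₄: 414 − 1(316.3) = 97.7
  O₂: 1436 − 3(316.3) = 486.9
  N₂: 5401 (inert)
  CO₂: 0 + 2(316.3) = 632.6
  H₂O: 0 + 2(316.3) = 632.6

487 kmol/h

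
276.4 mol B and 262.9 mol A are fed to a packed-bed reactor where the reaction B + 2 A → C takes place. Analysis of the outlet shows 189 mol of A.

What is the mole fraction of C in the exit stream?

0.0794

For A: n = n₀ − 2ξ → 189 = 262.9 − 2ξ, giving ξ = 36.95 mol.
Outlet amounts (n = n₀ + ν ξ):
  B: 276.4 − 1(36.95) = 239.4
  A: 262.9 − 2(36.95) = 189
  C: 0 + 1(36.95) = 36.95
Total out = 465.4 mol; y_C = 36.95 / 465.4 = 0.07939.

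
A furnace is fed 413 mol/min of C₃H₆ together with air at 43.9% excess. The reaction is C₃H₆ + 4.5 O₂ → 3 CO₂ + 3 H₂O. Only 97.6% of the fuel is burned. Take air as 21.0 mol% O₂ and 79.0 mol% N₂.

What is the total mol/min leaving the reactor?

13300 mol/min

Stoichiometric O₂ = 4.5 × 413 = 1858 mol/min; O₂ fed = 1858 × 1.439 = 2674 mol/min.
N₂ fed = 2674 × 79/21 = 10060 mol/min.
Fuel reacted = 0.976 × 413 → ξ = 403.1 mol/min.
Outlet (n = n₀ + ν ξ):
  C₃H₆: 413 − 1(403.1) = 9.912
  O₂: 2674 − 4.5(403.1) = 860.5
  N₂: 10060 (inert)
  CO₂: 0 + 3(403.1) = 1209
  H₂O: 0 + 3(403.1) = 1209
Total out = 9.912 + 860.5 + 10060 + 1209 + 1209 = 13350 mol/min.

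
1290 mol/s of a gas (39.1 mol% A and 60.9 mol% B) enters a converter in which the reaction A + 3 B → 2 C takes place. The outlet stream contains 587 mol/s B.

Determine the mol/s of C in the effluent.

132 mol/s

For B: n = n₀ − 3ξ → 587 = 785.6 − 3ξ, giving ξ = 66.2 mol/s.
Outlet amounts (n = n₀ + ν ξ):
  A: 504.4 − 1(66.2) = 438.2
  B: 785.6 − 3(66.2) = 587
  C: 0 + 2(66.2) = 132.4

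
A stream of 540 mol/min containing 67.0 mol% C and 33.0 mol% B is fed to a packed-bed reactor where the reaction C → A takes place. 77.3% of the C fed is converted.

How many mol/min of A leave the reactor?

C reacted = 0.773 × 361.8 = 279.7 mol/min; ν_C = −1, so ξ = 279.7/1 = 279.7 mol/min.
Outlet amounts (n = n₀ + ν ξ):
  C: 361.8 − 1(279.7) = 82.13
  A: 0 + 1(279.7) = 279.7
  B: 178.2 (inert)

280 mol/min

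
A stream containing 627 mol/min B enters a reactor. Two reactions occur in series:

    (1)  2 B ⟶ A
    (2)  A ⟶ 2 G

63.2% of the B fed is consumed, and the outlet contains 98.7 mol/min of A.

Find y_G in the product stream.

Conversion of B: B consumed = 2ξ₁ = 0.632 × 627 → ξ₁ = 198.1 mol/min.
A balance: n_A = 0 + 1ξ₁ − 1ξ₂ = 98.7 → ξ₂ = (1·198.1 − 98.7)/1 = 99.43 mol/min.
Outlet amounts (n = n₀ + Σ ν·ξ):
  B: 627 − 2(198.1) = 230.7
  A: 0 + 1(198.1) − 1(99.43) = 98.7
  G: 0 + 2(99.43) = 198.9
Total out = 528.3 mol/min; y_G = 198.9 / 528.3 = 0.3764.

0.376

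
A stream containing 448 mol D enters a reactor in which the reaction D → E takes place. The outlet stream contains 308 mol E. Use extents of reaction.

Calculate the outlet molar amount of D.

For E: n = n₀ + 1ξ → 308 = 0 + 1ξ, giving ξ = 308 mol.
Outlet amounts (n = n₀ + ν ξ):
  D: 448 − 1(308) = 140
  E: 0 + 1(308) = 308

140 mol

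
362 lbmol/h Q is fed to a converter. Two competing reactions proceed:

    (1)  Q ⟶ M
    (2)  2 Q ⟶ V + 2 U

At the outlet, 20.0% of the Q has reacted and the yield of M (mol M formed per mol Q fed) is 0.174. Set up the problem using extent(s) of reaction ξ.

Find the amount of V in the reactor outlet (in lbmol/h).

Yield of M: 1ξ₁ / 362 = 0.174 → ξ₁ = 62.99 lbmol/h.
Conversion of Q: 1ξ₁ + 2ξ₂ = 0.2 × 362 = 72.4 → ξ₂ = 4.706 lbmol/h.
Outlet amounts (n = n₀ + Σ ν·ξ):
  Q: 362 − 1(62.99) − 2(4.706) = 289.6
  M: 0 + 1(62.99) = 62.99
  V: 0 + 1(4.706) = 4.706
  U: 0 + 2(4.706) = 9.412

4.71 lbmol/h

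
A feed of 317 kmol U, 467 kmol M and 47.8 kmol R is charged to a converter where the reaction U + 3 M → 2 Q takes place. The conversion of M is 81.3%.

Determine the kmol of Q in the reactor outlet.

M reacted = 0.813 × 467 = 379.7 kmol; ν_M = −3, so ξ = 379.7/3 = 126.6 kmol.
Outlet amounts (n = n₀ + ν ξ):
  U: 317 − 1(126.6) = 190.4
  M: 467 − 3(126.6) = 87.33
  Q: 0 + 2(126.6) = 253.1
  R: 47.8 (inert)

253 kmol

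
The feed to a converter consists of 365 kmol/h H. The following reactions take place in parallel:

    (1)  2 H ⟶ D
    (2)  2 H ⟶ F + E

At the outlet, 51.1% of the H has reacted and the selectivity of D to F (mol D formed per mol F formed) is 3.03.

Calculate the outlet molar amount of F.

23.1 kmol/h

Conversion of H: H consumed = 0.511 × 365 = 186.5 kmol/h = 2ξ₁ + 2ξ₂.
Selectivity: 1ξ₁ / (1ξ₂) = 3.03 → ξ₁ = 3.03 ξ₂.
Substitute: (2·3.03 + 2) ξ₂ = 186.5 → ξ₂ = 23.14 kmol/h, ξ₁ = 70.12 kmol/h.
Outlet amounts (n = n₀ + Σ ν·ξ):
  H: 365 − 2(70.12) − 2(23.14) = 178.5
  D: 0 + 1(70.12) = 70.12
  F: 0 + 1(23.14) = 23.14
  E: 0 + 1(23.14) = 23.14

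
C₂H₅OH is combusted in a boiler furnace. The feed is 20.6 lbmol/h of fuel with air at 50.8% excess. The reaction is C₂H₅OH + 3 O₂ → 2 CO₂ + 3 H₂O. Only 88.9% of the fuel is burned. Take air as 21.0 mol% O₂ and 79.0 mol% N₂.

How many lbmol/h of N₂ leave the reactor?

351 lbmol/h

Stoichiometric O₂ = 3 × 20.6 = 61.8 lbmol/h; O₂ fed = 61.8 × 1.508 = 93.19 lbmol/h.
N₂ fed = 93.19 × 79/21 = 350.6 lbmol/h.
Fuel reacted = 0.889 × 20.6 → ξ = 18.31 lbmol/h.
Outlet (n = n₀ + ν ξ):
  C₂H₅OH: 20.6 − 1(18.31) = 2.287
  O₂: 93.19 − 3(18.31) = 38.25
  N₂: 350.6 (inert)
  CO₂: 0 + 2(18.31) = 36.63
  H₂O: 0 + 3(18.31) = 54.94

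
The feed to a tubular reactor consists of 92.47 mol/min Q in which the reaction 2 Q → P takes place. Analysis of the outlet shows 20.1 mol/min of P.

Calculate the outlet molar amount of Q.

52.3 mol/min

For P: n = n₀ + 1ξ → 20.1 = 0 + 1ξ, giving ξ = 20.1 mol/min.
Outlet amounts (n = n₀ + ν ξ):
  Q: 92.47 − 2(20.1) = 52.27
  P: 0 + 1(20.1) = 20.1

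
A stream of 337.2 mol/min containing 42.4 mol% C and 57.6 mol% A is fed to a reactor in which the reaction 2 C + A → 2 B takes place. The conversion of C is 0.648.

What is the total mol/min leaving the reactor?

C reacted = 0.648 × 143 = 92.65 mol/min; ν_C = −2, so ξ = 92.65/2 = 46.32 mol/min.
Outlet amounts (n = n₀ + ν ξ):
  C: 143 − 2(46.32) = 50.33
  A: 194.2 − 1(46.32) = 147.9
  B: 0 + 2(46.32) = 92.65
Total out = 50.33 + 147.9 + 92.65 = 290.9 mol/min.

291 mol/min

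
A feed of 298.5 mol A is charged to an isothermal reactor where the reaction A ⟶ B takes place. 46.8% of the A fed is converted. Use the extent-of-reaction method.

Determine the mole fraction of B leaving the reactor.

0.468

A reacted = 0.468 × 298.5 = 139.7 mol; ν_A = −1, so ξ = 139.7/1 = 139.7 mol.
Outlet amounts (n = n₀ + ν ξ):
  A: 298.5 − 1(139.7) = 158.8
  B: 0 + 1(139.7) = 139.7
Total out = 298.5 mol; y_B = 139.7 / 298.5 = 0.468.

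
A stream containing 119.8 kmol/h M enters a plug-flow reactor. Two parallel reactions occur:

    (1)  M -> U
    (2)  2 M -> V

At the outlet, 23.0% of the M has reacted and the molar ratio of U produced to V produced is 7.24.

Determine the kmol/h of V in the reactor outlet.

Conversion of M: M consumed = 0.23 × 119.8 = 27.55 kmol/h = 1ξ₁ + 2ξ₂.
Selectivity: 1ξ₁ / (1ξ₂) = 7.24 → ξ₁ = 7.24 ξ₂.
Substitute: (1·7.24 + 2) ξ₂ = 27.55 → ξ₂ = 2.982 kmol/h, ξ₁ = 21.59 kmol/h.
Outlet amounts (n = n₀ + Σ ν·ξ):
  M: 119.8 − 1(21.59) − 2(2.982) = 92.25
  U: 0 + 1(21.59) = 21.59
  V: 0 + 1(2.982) = 2.982

2.98 kmol/h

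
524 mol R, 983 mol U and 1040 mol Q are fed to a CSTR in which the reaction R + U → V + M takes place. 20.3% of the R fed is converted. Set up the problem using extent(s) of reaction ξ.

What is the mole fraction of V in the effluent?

R reacted = 0.203 × 524 = 106.4 mol; ν_R = −1, so ξ = 106.4/1 = 106.4 mol.
Outlet amounts (n = n₀ + ν ξ):
  R: 524 − 1(106.4) = 417.6
  U: 983 − 1(106.4) = 876.6
  V: 0 + 1(106.4) = 106.4
  M: 0 + 1(106.4) = 106.4
  Q: 1040 (inert)
Total out = 2547 mol; y_V = 106.4 / 2547 = 0.04176.

0.0418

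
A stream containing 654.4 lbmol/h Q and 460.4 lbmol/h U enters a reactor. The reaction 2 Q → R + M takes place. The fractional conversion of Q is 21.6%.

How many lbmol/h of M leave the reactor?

Q reacted = 0.216 × 654.4 = 141.4 lbmol/h; ν_Q = −2, so ξ = 141.4/2 = 70.68 lbmol/h.
Outlet amounts (n = n₀ + ν ξ):
  Q: 654.4 − 2(70.68) = 513
  R: 0 + 1(70.68) = 70.68
  M: 0 + 1(70.68) = 70.68
  U: 460.4 (inert)

70.7 lbmol/h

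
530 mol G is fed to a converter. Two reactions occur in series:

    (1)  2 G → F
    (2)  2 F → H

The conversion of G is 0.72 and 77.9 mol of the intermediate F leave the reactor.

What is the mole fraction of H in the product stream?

0.2

Conversion of G: G consumed = 2ξ₁ = 0.72 × 530 → ξ₁ = 190.8 mol.
F balance: n_F = 0 + 1ξ₁ − 2ξ₂ = 77.9 → ξ₂ = (1·190.8 − 77.9)/2 = 56.45 mol.
Outlet amounts (n = n₀ + Σ ν·ξ):
  G: 530 − 2(190.8) = 148.4
  F: 0 + 1(190.8) − 2(56.45) = 77.9
  H: 0 + 1(56.45) = 56.45
Total out = 282.8 mol; y_H = 56.45 / 282.8 = 0.1996.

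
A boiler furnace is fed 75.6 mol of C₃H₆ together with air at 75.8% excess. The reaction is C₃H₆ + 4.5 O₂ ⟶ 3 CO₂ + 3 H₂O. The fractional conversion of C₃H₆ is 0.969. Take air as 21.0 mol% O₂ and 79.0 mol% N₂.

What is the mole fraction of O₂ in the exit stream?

Stoichiometric O₂ = 4.5 × 75.6 = 340.2 mol; O₂ fed = 340.2 × 1.758 = 598.1 mol.
N₂ fed = 598.1 × 79/21 = 2250 mol.
Fuel reacted = 0.969 × 75.6 → ξ = 73.26 mol.
Outlet (n = n₀ + ν ξ):
  C₃H₆: 75.6 − 1(73.26) = 2.344
  O₂: 598.1 − 4.5(73.26) = 268.4
  N₂: 2250 (inert)
  CO₂: 0 + 3(73.26) = 219.8
  H₂O: 0 + 3(73.26) = 219.8
Total out = 2960 mol; y_O₂ = 268.4 / 2960 = 0.09068.

0.0907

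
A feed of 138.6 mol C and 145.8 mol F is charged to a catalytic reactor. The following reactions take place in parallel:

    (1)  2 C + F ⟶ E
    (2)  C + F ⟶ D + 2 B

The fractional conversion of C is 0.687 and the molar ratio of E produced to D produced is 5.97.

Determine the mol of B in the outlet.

Conversion of C: C consumed = 0.687 × 138.6 = 95.22 mol = 2ξ₁ + 1ξ₂.
Selectivity: 1ξ₁ / (1ξ₂) = 5.97 → ξ₁ = 5.97 ξ₂.
Substitute: (2·5.97 + 1) ξ₂ = 95.22 → ξ₂ = 7.358 mol, ξ₁ = 43.93 mol.
Outlet amounts (n = n₀ + Σ ν·ξ):
  C: 138.6 − 2(43.93) − 1(7.358) = 43.38
  F: 145.8 − 1(43.93) − 1(7.358) = 94.51
  E: 0 + 1(43.93) = 43.93
  D: 0 + 1(7.358) = 7.358
  B: 0 + 2(7.358) = 14.72

14.7 mol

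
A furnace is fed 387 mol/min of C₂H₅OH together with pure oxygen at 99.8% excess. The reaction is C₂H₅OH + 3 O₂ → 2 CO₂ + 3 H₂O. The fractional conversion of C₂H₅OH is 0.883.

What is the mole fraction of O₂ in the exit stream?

0.425

Stoichiometric O₂ = 3 × 387 = 1161 mol/min; O₂ fed = 1161 × 1.998 = 2320 mol/min.
Fuel reacted = 0.883 × 387 → ξ = 341.7 mol/min.
Outlet (n = n₀ + ν ξ):
  C₂H₅OH: 387 − 1(341.7) = 45.28
  O₂: 2320 − 3(341.7) = 1295
  CO₂: 0 + 2(341.7) = 683.4
  H₂O: 0 + 3(341.7) = 1025
Total out = 3048 mol/min; y_O₂ = 1295 / 3048 = 0.4247.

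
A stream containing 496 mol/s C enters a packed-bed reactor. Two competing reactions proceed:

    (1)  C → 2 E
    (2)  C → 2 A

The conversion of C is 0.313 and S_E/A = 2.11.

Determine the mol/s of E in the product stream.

Conversion of C: C consumed = 0.313 × 496 = 155.2 mol/s = 1ξ₁ + 1ξ₂.
Selectivity: 2ξ₁ / (2ξ₂) = 2.11 → ξ₁ = 2.11 ξ₂.
Substitute: (1·2.11 + 1) ξ₂ = 155.2 → ξ₂ = 49.92 mol/s, ξ₁ = 105.3 mol/s.
Outlet amounts (n = n₀ + Σ ν·ξ):
  C: 496 − 1(105.3) − 1(49.92) = 340.8
  E: 0 + 2(105.3) = 210.7
  A: 0 + 2(49.92) = 99.84

211 mol/s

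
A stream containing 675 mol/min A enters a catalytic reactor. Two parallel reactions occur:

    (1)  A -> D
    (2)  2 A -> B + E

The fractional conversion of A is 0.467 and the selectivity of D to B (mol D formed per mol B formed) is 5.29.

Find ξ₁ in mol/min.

ξ₁ = 229 mol/min

Conversion of A: A consumed = 0.467 × 675 = 315.2 mol/min = 1ξ₁ + 2ξ₂.
Selectivity: 1ξ₁ / (1ξ₂) = 5.29 → ξ₁ = 5.29 ξ₂.
Substitute: (1·5.29 + 2) ξ₂ = 315.2 → ξ₂ = 43.24 mol/min, ξ₁ = 228.7 mol/min.
Outlet amounts (n = n₀ + Σ ν·ξ):
  A: 675 − 1(228.7) − 2(43.24) = 359.8
  D: 0 + 1(228.7) = 228.7
  B: 0 + 1(43.24) = 43.24
  E: 0 + 1(43.24) = 43.24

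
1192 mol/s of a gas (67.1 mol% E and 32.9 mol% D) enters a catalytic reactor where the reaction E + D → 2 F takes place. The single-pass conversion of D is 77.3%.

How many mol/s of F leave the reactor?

606 mol/s

D reacted = 0.773 × 392.2 = 303.1 mol/s; ν_D = −1, so ξ = 303.1/1 = 303.1 mol/s.
Outlet amounts (n = n₀ + ν ξ):
  E: 799.8 − 1(303.1) = 496.7
  D: 392.2 − 1(303.1) = 89.02
  F: 0 + 2(303.1) = 606.3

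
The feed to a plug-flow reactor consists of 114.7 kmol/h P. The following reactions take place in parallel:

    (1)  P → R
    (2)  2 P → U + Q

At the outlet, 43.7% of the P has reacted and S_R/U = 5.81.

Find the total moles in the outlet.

Conversion of P: P consumed = 0.437 × 114.7 = 50.12 kmol/h = 1ξ₁ + 2ξ₂.
Selectivity: 1ξ₁ / (1ξ₂) = 5.81 → ξ₁ = 5.81 ξ₂.
Substitute: (1·5.81 + 2) ξ₂ = 50.12 → ξ₂ = 6.418 kmol/h, ξ₁ = 37.29 kmol/h.
Outlet amounts (n = n₀ + Σ ν·ξ):
  P: 114.7 − 1(37.29) − 2(6.418) = 64.58
  R: 0 + 1(37.29) = 37.29
  U: 0 + 1(6.418) = 6.418
  Q: 0 + 1(6.418) = 6.418
Total out = 64.58 + 37.29 + 6.418 + 6.418 = 114.7 kmol/h.

115 kmol/h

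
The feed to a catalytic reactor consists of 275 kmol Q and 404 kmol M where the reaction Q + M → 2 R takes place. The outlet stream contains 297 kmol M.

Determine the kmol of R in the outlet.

For M: n = n₀ − 1ξ → 297 = 404 − 1ξ, giving ξ = 107 kmol.
Outlet amounts (n = n₀ + ν ξ):
  Q: 275 − 1(107) = 168
  M: 404 − 1(107) = 297
  R: 0 + 2(107) = 214

214 kmol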